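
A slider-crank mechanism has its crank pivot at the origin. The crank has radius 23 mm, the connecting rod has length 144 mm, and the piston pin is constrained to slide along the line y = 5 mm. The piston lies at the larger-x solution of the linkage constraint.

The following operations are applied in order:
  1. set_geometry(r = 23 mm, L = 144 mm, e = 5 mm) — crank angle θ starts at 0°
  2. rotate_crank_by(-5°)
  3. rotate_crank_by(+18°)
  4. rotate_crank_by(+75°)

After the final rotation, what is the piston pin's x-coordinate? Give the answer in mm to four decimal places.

set_geometry: r = 23 mm, L = 144 mm, e = 5 mm; θ ← 0°
rotate_crank_by(-5°): θ ← 0° -5° = -5°
rotate_crank_by(+18°): θ ← -5° +18° = 13°
rotate_crank_by(+75°): θ ← 13° +75° = 88°
crank pin P = (r cos θ, r sin θ) = (0.802688, 22.985989)
h = r sin θ − e = 22.985989 − 5 = 17.985989
x = r cos θ + √(L² − h²) = 0.802688 + √(20736.0 − 323.4958) = 0.802688 + 142.872335 = 143.675024

143.6750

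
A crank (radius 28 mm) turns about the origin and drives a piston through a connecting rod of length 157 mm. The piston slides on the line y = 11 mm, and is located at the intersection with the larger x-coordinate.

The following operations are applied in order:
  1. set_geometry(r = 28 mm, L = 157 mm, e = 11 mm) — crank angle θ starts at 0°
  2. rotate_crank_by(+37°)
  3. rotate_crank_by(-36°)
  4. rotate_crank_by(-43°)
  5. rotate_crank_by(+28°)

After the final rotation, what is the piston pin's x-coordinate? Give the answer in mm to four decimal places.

set_geometry: r = 28 mm, L = 157 mm, e = 11 mm; θ ← 0°
rotate_crank_by(+37°): θ ← 0° +37° = 37°
rotate_crank_by(-36°): θ ← 37° -36° = 1°
rotate_crank_by(-43°): θ ← 1° -43° = -42°
rotate_crank_by(+28°): θ ← -42° +28° = -14°
crank pin P = (r cos θ, r sin θ) = (27.168280, -6.773813)
h = r sin θ − e = -6.773813 − 11 = -17.773813
x = r cos θ + √(L² − h²) = 27.168280 + √(24649.0 − 315.9084) = 27.168280 + 155.990678 = 183.158958

183.1590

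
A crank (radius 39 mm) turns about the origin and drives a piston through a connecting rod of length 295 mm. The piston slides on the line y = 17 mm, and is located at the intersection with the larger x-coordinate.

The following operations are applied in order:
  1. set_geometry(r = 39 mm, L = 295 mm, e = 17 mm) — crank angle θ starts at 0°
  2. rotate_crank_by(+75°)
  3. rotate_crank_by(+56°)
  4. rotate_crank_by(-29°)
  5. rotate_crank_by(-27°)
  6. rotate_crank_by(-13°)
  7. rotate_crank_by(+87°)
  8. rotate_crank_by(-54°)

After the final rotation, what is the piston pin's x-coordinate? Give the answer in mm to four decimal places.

set_geometry: r = 39 mm, L = 295 mm, e = 17 mm; θ ← 0°
rotate_crank_by(+75°): θ ← 0° +75° = 75°
rotate_crank_by(+56°): θ ← 75° +56° = 131°
rotate_crank_by(-29°): θ ← 131° -29° = 102°
rotate_crank_by(-27°): θ ← 102° -27° = 75°
rotate_crank_by(-13°): θ ← 75° -13° = 62°
rotate_crank_by(+87°): θ ← 62° +87° = 149°
rotate_crank_by(-54°): θ ← 149° -54° = 95°
crank pin P = (r cos θ, r sin θ) = (-3.399074, 38.851593)
h = r sin θ − e = 38.851593 − 17 = 21.851593
x = r cos θ + √(L² − h²) = -3.399074 + √(87025.0 − 477.4921) = -3.399074 + 294.189578 = 290.790504

290.7905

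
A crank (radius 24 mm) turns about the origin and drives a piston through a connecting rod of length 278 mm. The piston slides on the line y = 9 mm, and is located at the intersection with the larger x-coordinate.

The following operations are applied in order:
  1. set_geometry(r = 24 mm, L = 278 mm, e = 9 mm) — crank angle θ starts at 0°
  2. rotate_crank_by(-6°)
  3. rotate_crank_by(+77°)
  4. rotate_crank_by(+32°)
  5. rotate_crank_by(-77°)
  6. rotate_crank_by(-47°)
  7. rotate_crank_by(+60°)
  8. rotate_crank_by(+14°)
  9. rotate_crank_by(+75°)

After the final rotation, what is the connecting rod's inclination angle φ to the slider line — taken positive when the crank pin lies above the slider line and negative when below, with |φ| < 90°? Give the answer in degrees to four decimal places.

2.0433

set_geometry: r = 24 mm, L = 278 mm, e = 9 mm; θ ← 0°
rotate_crank_by(-6°): θ ← 0° -6° = -6°
rotate_crank_by(+77°): θ ← -6° +77° = 71°
rotate_crank_by(+32°): θ ← 71° +32° = 103°
rotate_crank_by(-77°): θ ← 103° -77° = 26°
rotate_crank_by(-47°): θ ← 26° -47° = -21°
rotate_crank_by(+60°): θ ← -21° +60° = 39°
rotate_crank_by(+14°): θ ← 39° +14° = 53°
rotate_crank_by(+75°): θ ← 53° +75° = 128°
crank pin P = (r cos θ, r sin θ) = (-14.775875, 18.912258)
h = r sin θ − e = 18.912258 − 9 = 9.912258
sin φ = h / L = 9.912258 / 278 = 0.03565560
φ = arcsin(0.03565560) = 2.043349°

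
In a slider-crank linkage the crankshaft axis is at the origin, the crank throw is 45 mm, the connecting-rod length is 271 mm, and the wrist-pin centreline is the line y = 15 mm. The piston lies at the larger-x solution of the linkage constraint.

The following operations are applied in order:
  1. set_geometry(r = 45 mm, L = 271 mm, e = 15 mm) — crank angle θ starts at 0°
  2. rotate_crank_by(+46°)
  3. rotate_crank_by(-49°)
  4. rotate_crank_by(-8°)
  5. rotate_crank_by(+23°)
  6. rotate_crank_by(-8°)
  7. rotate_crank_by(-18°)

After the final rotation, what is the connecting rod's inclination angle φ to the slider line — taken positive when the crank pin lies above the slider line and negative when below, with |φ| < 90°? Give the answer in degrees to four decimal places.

-5.4814

set_geometry: r = 45 mm, L = 271 mm, e = 15 mm; θ ← 0°
rotate_crank_by(+46°): θ ← 0° +46° = 46°
rotate_crank_by(-49°): θ ← 46° -49° = -3°
rotate_crank_by(-8°): θ ← -3° -8° = -11°
rotate_crank_by(+23°): θ ← -11° +23° = 12°
rotate_crank_by(-8°): θ ← 12° -8° = 4°
rotate_crank_by(-18°): θ ← 4° -18° = -14°
crank pin P = (r cos θ, r sin θ) = (43.663308, -10.886485)
h = r sin θ − e = -10.886485 − 15 = -25.886485
sin φ = h / L = -25.886485 / 271 = -0.09552209
φ = arcsin(-0.09552209) = -5.481370°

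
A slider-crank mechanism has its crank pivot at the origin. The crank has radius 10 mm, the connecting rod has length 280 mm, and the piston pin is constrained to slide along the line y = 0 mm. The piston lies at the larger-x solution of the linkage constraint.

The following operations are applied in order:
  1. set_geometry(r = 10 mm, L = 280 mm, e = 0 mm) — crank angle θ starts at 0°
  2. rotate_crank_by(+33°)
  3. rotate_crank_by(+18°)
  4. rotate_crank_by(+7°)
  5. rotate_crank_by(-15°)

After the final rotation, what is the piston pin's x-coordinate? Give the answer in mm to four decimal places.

287.2305

set_geometry: r = 10 mm, L = 280 mm, e = 0 mm; θ ← 0°
rotate_crank_by(+33°): θ ← 0° +33° = 33°
rotate_crank_by(+18°): θ ← 33° +18° = 51°
rotate_crank_by(+7°): θ ← 51° +7° = 58°
rotate_crank_by(-15°): θ ← 58° -15° = 43°
crank pin P = (r cos θ, r sin θ) = (7.313537, 6.819984)
h = r sin θ − e = 6.819984 − 0 = 6.819984
x = r cos θ + √(L² − h²) = 7.313537 + √(78400.0 − 46.5122) = 7.313537 + 279.916930 = 287.230467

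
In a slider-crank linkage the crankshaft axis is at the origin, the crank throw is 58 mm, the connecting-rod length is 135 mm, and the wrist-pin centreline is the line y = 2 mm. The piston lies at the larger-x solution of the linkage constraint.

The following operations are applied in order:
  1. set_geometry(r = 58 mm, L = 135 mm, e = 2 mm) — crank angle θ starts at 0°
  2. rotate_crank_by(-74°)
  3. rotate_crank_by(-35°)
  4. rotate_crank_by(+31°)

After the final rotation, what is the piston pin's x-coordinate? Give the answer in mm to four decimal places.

set_geometry: r = 58 mm, L = 135 mm, e = 2 mm; θ ← 0°
rotate_crank_by(-74°): θ ← 0° -74° = -74°
rotate_crank_by(-35°): θ ← -74° -35° = -109°
rotate_crank_by(+31°): θ ← -109° +31° = -78°
crank pin P = (r cos θ, r sin θ) = (12.058878, -56.732561)
h = r sin θ − e = -56.732561 − 2 = -58.732561
x = r cos θ + √(L² − h²) = 12.058878 + √(18225.0 − 3449.5137) = 12.058878 + 121.554458 = 133.613336

133.6133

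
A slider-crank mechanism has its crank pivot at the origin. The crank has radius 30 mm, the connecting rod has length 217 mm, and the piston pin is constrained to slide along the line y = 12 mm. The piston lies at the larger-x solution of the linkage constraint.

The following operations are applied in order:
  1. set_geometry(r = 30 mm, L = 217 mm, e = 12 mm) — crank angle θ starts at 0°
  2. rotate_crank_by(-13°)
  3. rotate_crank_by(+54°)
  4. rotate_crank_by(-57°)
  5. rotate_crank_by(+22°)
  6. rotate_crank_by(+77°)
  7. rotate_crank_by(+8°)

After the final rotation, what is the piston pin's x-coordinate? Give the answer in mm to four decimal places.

215.7290

set_geometry: r = 30 mm, L = 217 mm, e = 12 mm; θ ← 0°
rotate_crank_by(-13°): θ ← 0° -13° = -13°
rotate_crank_by(+54°): θ ← -13° +54° = 41°
rotate_crank_by(-57°): θ ← 41° -57° = -16°
rotate_crank_by(+22°): θ ← -16° +22° = 6°
rotate_crank_by(+77°): θ ← 6° +77° = 83°
rotate_crank_by(+8°): θ ← 83° +8° = 91°
crank pin P = (r cos θ, r sin θ) = (-0.523572, 29.995431)
h = r sin θ − e = 29.995431 − 12 = 17.995431
x = r cos θ + √(L² − h²) = -0.523572 + √(47089.0 − 323.8355) = -0.523572 + 216.252548 = 215.728976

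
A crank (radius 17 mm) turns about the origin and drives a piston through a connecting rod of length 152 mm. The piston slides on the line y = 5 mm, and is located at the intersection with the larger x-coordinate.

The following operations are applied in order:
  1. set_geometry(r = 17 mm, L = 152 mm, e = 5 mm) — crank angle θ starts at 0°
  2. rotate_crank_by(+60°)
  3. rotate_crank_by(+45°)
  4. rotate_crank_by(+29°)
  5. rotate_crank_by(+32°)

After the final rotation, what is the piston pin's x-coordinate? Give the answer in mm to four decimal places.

135.5024

set_geometry: r = 17 mm, L = 152 mm, e = 5 mm; θ ← 0°
rotate_crank_by(+60°): θ ← 0° +60° = 60°
rotate_crank_by(+45°): θ ← 60° +45° = 105°
rotate_crank_by(+29°): θ ← 105° +29° = 134°
rotate_crank_by(+32°): θ ← 134° +32° = 166°
crank pin P = (r cos θ, r sin θ) = (-16.495027, 4.112672)
h = r sin θ − e = 4.112672 − 5 = -0.887328
x = r cos θ + √(L² − h²) = -16.495027 + √(23104.0 − 0.7874) = -16.495027 + 151.997410 = 135.502383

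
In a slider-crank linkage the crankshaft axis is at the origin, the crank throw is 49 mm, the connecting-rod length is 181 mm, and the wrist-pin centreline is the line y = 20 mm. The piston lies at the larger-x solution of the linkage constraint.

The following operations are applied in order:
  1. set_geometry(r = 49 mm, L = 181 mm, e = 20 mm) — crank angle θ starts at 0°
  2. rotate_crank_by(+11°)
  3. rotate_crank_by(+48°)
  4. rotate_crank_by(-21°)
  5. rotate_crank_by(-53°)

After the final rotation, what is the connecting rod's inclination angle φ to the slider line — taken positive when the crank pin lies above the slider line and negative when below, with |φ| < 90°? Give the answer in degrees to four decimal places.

-10.4026

set_geometry: r = 49 mm, L = 181 mm, e = 20 mm; θ ← 0°
rotate_crank_by(+11°): θ ← 0° +11° = 11°
rotate_crank_by(+48°): θ ← 11° +48° = 59°
rotate_crank_by(-21°): θ ← 59° -21° = 38°
rotate_crank_by(-53°): θ ← 38° -53° = -15°
crank pin P = (r cos θ, r sin θ) = (47.330365, -12.682133)
h = r sin θ − e = -12.682133 − 20 = -32.682133
sin φ = h / L = -32.682133 / 181 = -0.18056427
φ = arcsin(-0.18056427) = -10.402629°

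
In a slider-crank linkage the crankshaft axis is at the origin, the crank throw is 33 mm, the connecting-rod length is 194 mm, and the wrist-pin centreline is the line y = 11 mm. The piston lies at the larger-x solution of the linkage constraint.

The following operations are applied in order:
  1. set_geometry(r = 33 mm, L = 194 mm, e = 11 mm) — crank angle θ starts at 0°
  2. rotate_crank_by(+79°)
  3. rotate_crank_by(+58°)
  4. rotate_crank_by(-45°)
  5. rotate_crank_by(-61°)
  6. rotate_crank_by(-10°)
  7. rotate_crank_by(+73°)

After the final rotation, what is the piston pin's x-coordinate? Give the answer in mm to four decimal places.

set_geometry: r = 33 mm, L = 194 mm, e = 11 mm; θ ← 0°
rotate_crank_by(+79°): θ ← 0° +79° = 79°
rotate_crank_by(+58°): θ ← 79° +58° = 137°
rotate_crank_by(-45°): θ ← 137° -45° = 92°
rotate_crank_by(-61°): θ ← 92° -61° = 31°
rotate_crank_by(-10°): θ ← 31° -10° = 21°
rotate_crank_by(+73°): θ ← 21° +73° = 94°
crank pin P = (r cos θ, r sin θ) = (-2.301964, 32.919614)
h = r sin θ − e = 32.919614 − 11 = 21.919614
x = r cos θ + √(L² − h²) = -2.301964 + √(37636.0 − 480.4695) = -2.301964 + 192.757699 = 190.455735

190.4557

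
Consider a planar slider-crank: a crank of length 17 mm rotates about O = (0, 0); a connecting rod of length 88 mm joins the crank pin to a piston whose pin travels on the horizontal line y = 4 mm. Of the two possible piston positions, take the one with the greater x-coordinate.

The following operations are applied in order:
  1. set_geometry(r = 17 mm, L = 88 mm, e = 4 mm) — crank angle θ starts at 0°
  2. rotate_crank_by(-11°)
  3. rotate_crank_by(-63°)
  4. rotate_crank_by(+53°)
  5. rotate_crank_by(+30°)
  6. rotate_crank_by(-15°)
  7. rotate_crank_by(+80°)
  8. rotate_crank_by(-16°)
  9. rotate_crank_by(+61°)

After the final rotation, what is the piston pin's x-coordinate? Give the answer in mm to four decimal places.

79.0845

set_geometry: r = 17 mm, L = 88 mm, e = 4 mm; θ ← 0°
rotate_crank_by(-11°): θ ← 0° -11° = -11°
rotate_crank_by(-63°): θ ← -11° -63° = -74°
rotate_crank_by(+53°): θ ← -74° +53° = -21°
rotate_crank_by(+30°): θ ← -21° +30° = 9°
rotate_crank_by(-15°): θ ← 9° -15° = -6°
rotate_crank_by(+80°): θ ← -6° +80° = 74°
rotate_crank_by(-16°): θ ← 74° -16° = 58°
rotate_crank_by(+61°): θ ← 58° +61° = 119°
crank pin P = (r cos θ, r sin θ) = (-8.241764, 14.868535)
h = r sin θ − e = 14.868535 − 4 = 10.868535
x = r cos θ + √(L² − h²) = -8.241764 + √(7744.0 − 118.1251) = -8.241764 + 87.326256 = 79.084492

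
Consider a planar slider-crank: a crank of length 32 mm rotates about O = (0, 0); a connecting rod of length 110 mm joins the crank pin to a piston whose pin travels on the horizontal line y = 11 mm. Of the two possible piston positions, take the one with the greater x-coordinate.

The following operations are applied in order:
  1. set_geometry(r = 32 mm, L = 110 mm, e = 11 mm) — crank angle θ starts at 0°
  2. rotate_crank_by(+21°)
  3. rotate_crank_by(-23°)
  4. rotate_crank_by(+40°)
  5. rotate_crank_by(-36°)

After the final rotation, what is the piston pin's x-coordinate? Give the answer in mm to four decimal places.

141.5356

set_geometry: r = 32 mm, L = 110 mm, e = 11 mm; θ ← 0°
rotate_crank_by(+21°): θ ← 0° +21° = 21°
rotate_crank_by(-23°): θ ← 21° -23° = -2°
rotate_crank_by(+40°): θ ← -2° +40° = 38°
rotate_crank_by(-36°): θ ← 38° -36° = 2°
crank pin P = (r cos θ, r sin θ) = (31.980506, 1.116784)
h = r sin θ − e = 1.116784 − 11 = -9.883216
x = r cos θ + √(L² − h²) = 31.980506 + √(12100.0 − 97.6780) = 31.980506 + 109.555110 = 141.535616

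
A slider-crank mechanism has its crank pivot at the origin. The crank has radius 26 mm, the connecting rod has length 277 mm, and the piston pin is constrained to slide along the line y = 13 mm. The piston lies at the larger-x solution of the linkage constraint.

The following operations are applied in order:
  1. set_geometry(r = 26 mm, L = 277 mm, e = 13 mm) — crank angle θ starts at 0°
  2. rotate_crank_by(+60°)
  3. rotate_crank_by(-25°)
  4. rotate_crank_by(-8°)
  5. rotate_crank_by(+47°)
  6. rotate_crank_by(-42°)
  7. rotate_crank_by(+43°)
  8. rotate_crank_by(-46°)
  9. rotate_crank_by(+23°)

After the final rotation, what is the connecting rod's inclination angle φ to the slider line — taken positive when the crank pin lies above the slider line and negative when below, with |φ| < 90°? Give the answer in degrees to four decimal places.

1.5491

set_geometry: r = 26 mm, L = 277 mm, e = 13 mm; θ ← 0°
rotate_crank_by(+60°): θ ← 0° +60° = 60°
rotate_crank_by(-25°): θ ← 60° -25° = 35°
rotate_crank_by(-8°): θ ← 35° -8° = 27°
rotate_crank_by(+47°): θ ← 27° +47° = 74°
rotate_crank_by(-42°): θ ← 74° -42° = 32°
rotate_crank_by(+43°): θ ← 32° +43° = 75°
rotate_crank_by(-46°): θ ← 75° -46° = 29°
rotate_crank_by(+23°): θ ← 29° +23° = 52°
crank pin P = (r cos θ, r sin θ) = (16.007198, 20.488280)
h = r sin θ − e = 20.488280 − 13 = 7.488280
sin φ = h / L = 7.488280 / 277 = 0.02703350
φ = arcsin(0.02703350) = 1.549094°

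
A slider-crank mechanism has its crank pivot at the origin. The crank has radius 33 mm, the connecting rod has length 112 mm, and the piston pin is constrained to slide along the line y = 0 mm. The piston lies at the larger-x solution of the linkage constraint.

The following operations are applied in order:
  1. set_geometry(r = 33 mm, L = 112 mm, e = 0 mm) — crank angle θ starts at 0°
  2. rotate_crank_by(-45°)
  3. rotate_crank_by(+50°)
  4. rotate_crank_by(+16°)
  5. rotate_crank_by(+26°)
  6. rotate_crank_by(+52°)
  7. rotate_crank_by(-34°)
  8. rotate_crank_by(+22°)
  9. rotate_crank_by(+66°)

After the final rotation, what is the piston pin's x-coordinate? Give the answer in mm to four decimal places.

set_geometry: r = 33 mm, L = 112 mm, e = 0 mm; θ ← 0°
rotate_crank_by(-45°): θ ← 0° -45° = -45°
rotate_crank_by(+50°): θ ← -45° +50° = 5°
rotate_crank_by(+16°): θ ← 5° +16° = 21°
rotate_crank_by(+26°): θ ← 21° +26° = 47°
rotate_crank_by(+52°): θ ← 47° +52° = 99°
rotate_crank_by(-34°): θ ← 99° -34° = 65°
rotate_crank_by(+22°): θ ← 65° +22° = 87°
rotate_crank_by(+66°): θ ← 87° +66° = 153°
crank pin P = (r cos θ, r sin θ) = (-29.403215, 14.981686)
h = r sin θ − e = 14.981686 − 0 = 14.981686
x = r cos θ + √(L² − h²) = -29.403215 + √(12544.0 − 224.4509) = -29.403215 + 110.993464 = 81.590249

81.5902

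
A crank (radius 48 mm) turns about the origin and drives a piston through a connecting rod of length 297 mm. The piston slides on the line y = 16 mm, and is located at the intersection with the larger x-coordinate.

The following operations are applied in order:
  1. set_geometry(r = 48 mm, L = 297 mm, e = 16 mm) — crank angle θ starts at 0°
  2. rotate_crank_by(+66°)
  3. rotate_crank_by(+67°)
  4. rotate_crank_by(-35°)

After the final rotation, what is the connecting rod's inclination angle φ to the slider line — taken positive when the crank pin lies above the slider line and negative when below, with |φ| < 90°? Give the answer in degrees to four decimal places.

6.0947

set_geometry: r = 48 mm, L = 297 mm, e = 16 mm; θ ← 0°
rotate_crank_by(+66°): θ ← 0° +66° = 66°
rotate_crank_by(+67°): θ ← 66° +67° = 133°
rotate_crank_by(-35°): θ ← 133° -35° = 98°
crank pin P = (r cos θ, r sin θ) = (-6.680309, 47.532867)
h = r sin θ − e = 47.532867 − 16 = 31.532867
sin φ = h / L = 31.532867 / 297 = 0.10617127
φ = arcsin(0.10617127) = 6.094653°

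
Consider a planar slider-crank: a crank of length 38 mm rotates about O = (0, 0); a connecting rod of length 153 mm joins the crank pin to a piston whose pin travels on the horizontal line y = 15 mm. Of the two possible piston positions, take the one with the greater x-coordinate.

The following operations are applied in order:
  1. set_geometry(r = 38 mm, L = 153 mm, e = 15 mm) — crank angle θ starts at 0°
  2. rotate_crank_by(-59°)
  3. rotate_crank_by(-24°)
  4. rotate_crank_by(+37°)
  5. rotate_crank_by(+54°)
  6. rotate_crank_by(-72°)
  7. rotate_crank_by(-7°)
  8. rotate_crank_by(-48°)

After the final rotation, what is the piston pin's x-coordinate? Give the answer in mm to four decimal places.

set_geometry: r = 38 mm, L = 153 mm, e = 15 mm; θ ← 0°
rotate_crank_by(-59°): θ ← 0° -59° = -59°
rotate_crank_by(-24°): θ ← -59° -24° = -83°
rotate_crank_by(+37°): θ ← -83° +37° = -46°
rotate_crank_by(+54°): θ ← -46° +54° = 8°
rotate_crank_by(-72°): θ ← 8° -72° = -64°
rotate_crank_by(-7°): θ ← -64° -7° = -71°
rotate_crank_by(-48°): θ ← -71° -48° = -119°
crank pin P = (r cos θ, r sin θ) = (-18.422766, -33.235549)
h = r sin θ − e = -33.235549 − 15 = -48.235549
x = r cos θ + √(L² − h²) = -18.422766 + √(23409.0 − 2326.6682) = -18.422766 + 145.197561 = 126.774796

126.7748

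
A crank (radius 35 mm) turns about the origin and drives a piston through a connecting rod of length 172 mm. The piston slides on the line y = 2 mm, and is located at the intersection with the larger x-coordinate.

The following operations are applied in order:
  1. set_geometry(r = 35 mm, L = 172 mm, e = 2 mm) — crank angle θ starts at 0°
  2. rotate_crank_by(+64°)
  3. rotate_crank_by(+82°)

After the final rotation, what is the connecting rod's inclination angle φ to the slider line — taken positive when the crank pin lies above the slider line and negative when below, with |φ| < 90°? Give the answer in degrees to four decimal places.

5.8636

set_geometry: r = 35 mm, L = 172 mm, e = 2 mm; θ ← 0°
rotate_crank_by(+64°): θ ← 0° +64° = 64°
rotate_crank_by(+82°): θ ← 64° +82° = 146°
crank pin P = (r cos θ, r sin θ) = (-29.016315, 19.571752)
h = r sin θ − e = 19.571752 − 2 = 17.571752
sin φ = h / L = 17.571752 / 172 = 0.10216135
φ = arcsin(0.10216135) = 5.863644°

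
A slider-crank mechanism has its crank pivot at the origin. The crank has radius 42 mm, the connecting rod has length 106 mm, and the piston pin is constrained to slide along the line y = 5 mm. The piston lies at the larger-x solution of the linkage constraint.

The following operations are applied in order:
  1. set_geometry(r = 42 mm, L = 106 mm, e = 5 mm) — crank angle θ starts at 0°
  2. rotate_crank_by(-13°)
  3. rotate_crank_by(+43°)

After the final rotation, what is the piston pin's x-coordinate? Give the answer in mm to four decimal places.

set_geometry: r = 42 mm, L = 106 mm, e = 5 mm; θ ← 0°
rotate_crank_by(-13°): θ ← 0° -13° = -13°
rotate_crank_by(+43°): θ ← -13° +43° = 30°
crank pin P = (r cos θ, r sin θ) = (36.373067, 21.000000)
h = r sin θ − e = 21.000000 − 5 = 16.000000
x = r cos θ + √(L² − h²) = 36.373067 + √(11236.0 − 256.0000) = 36.373067 + 104.785495 = 141.158562

141.1586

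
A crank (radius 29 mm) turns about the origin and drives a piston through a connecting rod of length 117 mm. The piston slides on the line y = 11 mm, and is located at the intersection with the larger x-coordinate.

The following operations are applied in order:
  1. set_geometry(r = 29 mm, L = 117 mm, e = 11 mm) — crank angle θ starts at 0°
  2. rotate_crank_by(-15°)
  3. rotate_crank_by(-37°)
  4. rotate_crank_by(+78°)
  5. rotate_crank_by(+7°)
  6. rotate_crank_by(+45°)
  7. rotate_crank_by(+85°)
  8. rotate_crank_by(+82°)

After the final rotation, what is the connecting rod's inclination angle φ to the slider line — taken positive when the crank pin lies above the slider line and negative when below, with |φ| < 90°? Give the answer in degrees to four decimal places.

-18.5818

set_geometry: r = 29 mm, L = 117 mm, e = 11 mm; θ ← 0°
rotate_crank_by(-15°): θ ← 0° -15° = -15°
rotate_crank_by(-37°): θ ← -15° -37° = -52°
rotate_crank_by(+78°): θ ← -52° +78° = 26°
rotate_crank_by(+7°): θ ← 26° +7° = 33°
rotate_crank_by(+45°): θ ← 33° +45° = 78°
rotate_crank_by(+85°): θ ← 78° +85° = 163°
rotate_crank_by(+82°): θ ← 163° +82° = 245°
crank pin P = (r cos θ, r sin θ) = (-12.255930, -26.282926)
h = r sin θ − e = -26.282926 − 11 = -37.282926
sin φ = h / L = -37.282926 / 117 = -0.31865749
φ = arcsin(-0.31865749) = -18.581755°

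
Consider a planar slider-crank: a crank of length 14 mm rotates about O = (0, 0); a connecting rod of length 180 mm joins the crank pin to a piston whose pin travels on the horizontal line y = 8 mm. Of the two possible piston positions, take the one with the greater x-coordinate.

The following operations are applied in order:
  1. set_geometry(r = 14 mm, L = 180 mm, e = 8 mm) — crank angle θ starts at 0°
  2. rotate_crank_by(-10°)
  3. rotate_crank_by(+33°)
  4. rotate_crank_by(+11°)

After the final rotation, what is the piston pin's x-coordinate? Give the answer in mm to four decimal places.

191.6064

set_geometry: r = 14 mm, L = 180 mm, e = 8 mm; θ ← 0°
rotate_crank_by(-10°): θ ← 0° -10° = -10°
rotate_crank_by(+33°): θ ← -10° +33° = 23°
rotate_crank_by(+11°): θ ← 23° +11° = 34°
crank pin P = (r cos θ, r sin θ) = (11.606526, 7.828701)
h = r sin θ − e = 7.828701 − 8 = -0.171299
x = r cos θ + √(L² − h²) = 11.606526 + √(32400.0 − 0.0293) = 11.606526 + 179.999918 = 191.606445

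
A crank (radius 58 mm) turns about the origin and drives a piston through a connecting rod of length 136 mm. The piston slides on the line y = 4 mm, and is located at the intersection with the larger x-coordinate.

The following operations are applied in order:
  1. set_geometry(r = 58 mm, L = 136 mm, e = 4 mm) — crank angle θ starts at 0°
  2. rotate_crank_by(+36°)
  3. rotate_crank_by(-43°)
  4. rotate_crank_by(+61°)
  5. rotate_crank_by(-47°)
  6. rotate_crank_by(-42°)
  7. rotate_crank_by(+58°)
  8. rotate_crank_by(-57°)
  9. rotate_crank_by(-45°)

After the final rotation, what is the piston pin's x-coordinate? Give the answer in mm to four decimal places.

132.6523

set_geometry: r = 58 mm, L = 136 mm, e = 4 mm; θ ← 0°
rotate_crank_by(+36°): θ ← 0° +36° = 36°
rotate_crank_by(-43°): θ ← 36° -43° = -7°
rotate_crank_by(+61°): θ ← -7° +61° = 54°
rotate_crank_by(-47°): θ ← 54° -47° = 7°
rotate_crank_by(-42°): θ ← 7° -42° = -35°
rotate_crank_by(+58°): θ ← -35° +58° = 23°
rotate_crank_by(-57°): θ ← 23° -57° = -34°
rotate_crank_by(-45°): θ ← -34° -45° = -79°
crank pin P = (r cos θ, r sin θ) = (11.066922, -56.934377)
h = r sin θ − e = -56.934377 − 4 = -60.934377
x = r cos θ + √(L² − h²) = 11.066922 + √(18496.0 − 3712.9983) = 11.066922 + 121.585368 = 132.652290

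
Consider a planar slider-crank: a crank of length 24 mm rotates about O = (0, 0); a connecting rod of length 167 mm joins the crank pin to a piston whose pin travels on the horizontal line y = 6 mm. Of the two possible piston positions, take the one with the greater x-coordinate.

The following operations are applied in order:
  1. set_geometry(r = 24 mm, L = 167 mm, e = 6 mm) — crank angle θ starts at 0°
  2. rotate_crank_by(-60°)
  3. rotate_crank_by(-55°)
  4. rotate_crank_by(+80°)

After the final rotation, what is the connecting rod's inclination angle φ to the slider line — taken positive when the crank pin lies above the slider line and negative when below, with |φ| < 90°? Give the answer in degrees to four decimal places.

-6.7974

set_geometry: r = 24 mm, L = 167 mm, e = 6 mm; θ ← 0°
rotate_crank_by(-60°): θ ← 0° -60° = -60°
rotate_crank_by(-55°): θ ← -60° -55° = -115°
rotate_crank_by(+80°): θ ← -115° +80° = -35°
crank pin P = (r cos θ, r sin θ) = (19.659649, -13.765834)
h = r sin θ − e = -13.765834 − 6 = -19.765834
sin φ = h / L = -19.765834 / 167 = -0.11835829
φ = arcsin(-0.11835829) = -6.797364°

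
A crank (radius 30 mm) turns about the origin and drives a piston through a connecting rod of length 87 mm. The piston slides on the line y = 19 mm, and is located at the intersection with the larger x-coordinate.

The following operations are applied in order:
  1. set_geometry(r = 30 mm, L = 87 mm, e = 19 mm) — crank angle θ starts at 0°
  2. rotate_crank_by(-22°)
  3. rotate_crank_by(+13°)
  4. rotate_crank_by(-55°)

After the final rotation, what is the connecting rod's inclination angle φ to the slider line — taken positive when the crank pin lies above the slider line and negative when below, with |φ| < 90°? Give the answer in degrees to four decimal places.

-31.8920

set_geometry: r = 30 mm, L = 87 mm, e = 19 mm; θ ← 0°
rotate_crank_by(-22°): θ ← 0° -22° = -22°
rotate_crank_by(+13°): θ ← -22° +13° = -9°
rotate_crank_by(-55°): θ ← -9° -55° = -64°
crank pin P = (r cos θ, r sin θ) = (13.151134, -26.963821)
h = r sin θ − e = -26.963821 − 19 = -45.963821
sin φ = h / L = -45.963821 / 87 = -0.52831979
φ = arcsin(-0.52831979) = -31.892000°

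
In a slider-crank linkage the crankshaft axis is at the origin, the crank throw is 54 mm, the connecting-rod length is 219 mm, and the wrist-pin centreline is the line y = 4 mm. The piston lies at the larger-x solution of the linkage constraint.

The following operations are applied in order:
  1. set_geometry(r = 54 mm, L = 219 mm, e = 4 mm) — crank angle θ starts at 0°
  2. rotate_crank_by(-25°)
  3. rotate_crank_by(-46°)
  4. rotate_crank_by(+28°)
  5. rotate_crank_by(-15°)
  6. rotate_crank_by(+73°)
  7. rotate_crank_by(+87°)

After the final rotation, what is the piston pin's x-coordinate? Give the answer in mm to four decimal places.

set_geometry: r = 54 mm, L = 219 mm, e = 4 mm; θ ← 0°
rotate_crank_by(-25°): θ ← 0° -25° = -25°
rotate_crank_by(-46°): θ ← -25° -46° = -71°
rotate_crank_by(+28°): θ ← -71° +28° = -43°
rotate_crank_by(-15°): θ ← -43° -15° = -58°
rotate_crank_by(+73°): θ ← -58° +73° = 15°
rotate_crank_by(+87°): θ ← 15° +87° = 102°
crank pin P = (r cos θ, r sin θ) = (-11.227231, 52.819970)
h = r sin θ − e = 52.819970 − 4 = 48.819970
x = r cos θ + √(L² − h²) = -11.227231 + √(47961.0 − 2383.3895) = -11.227231 + 213.489134 = 202.261903

202.2619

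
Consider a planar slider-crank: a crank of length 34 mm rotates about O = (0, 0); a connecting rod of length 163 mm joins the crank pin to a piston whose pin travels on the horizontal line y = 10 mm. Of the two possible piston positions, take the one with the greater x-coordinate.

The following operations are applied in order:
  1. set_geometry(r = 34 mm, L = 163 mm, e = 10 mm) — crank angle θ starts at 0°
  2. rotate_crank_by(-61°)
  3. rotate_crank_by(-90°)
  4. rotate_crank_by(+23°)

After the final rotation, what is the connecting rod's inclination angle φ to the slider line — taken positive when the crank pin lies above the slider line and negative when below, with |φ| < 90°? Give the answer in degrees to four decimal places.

set_geometry: r = 34 mm, L = 163 mm, e = 10 mm; θ ← 0°
rotate_crank_by(-61°): θ ← 0° -61° = -61°
rotate_crank_by(-90°): θ ← -61° -90° = -151°
rotate_crank_by(+23°): θ ← -151° +23° = -128°
crank pin P = (r cos θ, r sin θ) = (-20.932490, -26.792366)
h = r sin θ − e = -26.792366 − 10 = -36.792366
sin φ = h / L = -36.792366 / 163 = -0.22572003
φ = arcsin(-0.22572003) = -13.045222°

-13.0452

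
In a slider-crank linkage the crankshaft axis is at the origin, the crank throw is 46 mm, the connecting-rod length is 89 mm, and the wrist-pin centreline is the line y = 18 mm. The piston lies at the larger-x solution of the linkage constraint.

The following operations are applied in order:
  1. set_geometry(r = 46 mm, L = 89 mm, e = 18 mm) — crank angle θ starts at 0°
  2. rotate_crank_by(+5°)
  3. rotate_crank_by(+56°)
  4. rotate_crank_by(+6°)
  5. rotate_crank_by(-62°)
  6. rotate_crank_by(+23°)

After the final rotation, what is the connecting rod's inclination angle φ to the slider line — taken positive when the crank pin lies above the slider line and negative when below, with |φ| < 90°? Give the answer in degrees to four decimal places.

2.3154

set_geometry: r = 46 mm, L = 89 mm, e = 18 mm; θ ← 0°
rotate_crank_by(+5°): θ ← 0° +5° = 5°
rotate_crank_by(+56°): θ ← 5° +56° = 61°
rotate_crank_by(+6°): θ ← 61° +6° = 67°
rotate_crank_by(-62°): θ ← 67° -62° = 5°
rotate_crank_by(+23°): θ ← 5° +23° = 28°
crank pin P = (r cos θ, r sin θ) = (40.615589, 21.595692)
h = r sin θ − e = 21.595692 − 18 = 3.595692
sin φ = h / L = 3.595692 / 89 = 0.04040103
φ = arcsin(0.04040103) = 2.315439°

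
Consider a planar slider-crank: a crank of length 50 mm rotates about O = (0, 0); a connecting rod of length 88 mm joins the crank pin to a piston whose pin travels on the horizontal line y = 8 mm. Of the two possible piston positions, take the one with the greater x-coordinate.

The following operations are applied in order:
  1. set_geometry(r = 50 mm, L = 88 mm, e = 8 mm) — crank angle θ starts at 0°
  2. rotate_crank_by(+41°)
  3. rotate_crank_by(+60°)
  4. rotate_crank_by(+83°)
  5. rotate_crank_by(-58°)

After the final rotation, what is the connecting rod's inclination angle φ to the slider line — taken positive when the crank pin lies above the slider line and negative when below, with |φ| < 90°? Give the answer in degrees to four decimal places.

21.6391

set_geometry: r = 50 mm, L = 88 mm, e = 8 mm; θ ← 0°
rotate_crank_by(+41°): θ ← 0° +41° = 41°
rotate_crank_by(+60°): θ ← 41° +60° = 101°
rotate_crank_by(+83°): θ ← 101° +83° = 184°
rotate_crank_by(-58°): θ ← 184° -58° = 126°
crank pin P = (r cos θ, r sin θ) = (-29.389263, 40.450850)
h = r sin θ − e = 40.450850 − 8 = 32.450850
sin φ = h / L = 32.450850 / 88 = 0.36875966
φ = arcsin(0.36875966) = 21.639142°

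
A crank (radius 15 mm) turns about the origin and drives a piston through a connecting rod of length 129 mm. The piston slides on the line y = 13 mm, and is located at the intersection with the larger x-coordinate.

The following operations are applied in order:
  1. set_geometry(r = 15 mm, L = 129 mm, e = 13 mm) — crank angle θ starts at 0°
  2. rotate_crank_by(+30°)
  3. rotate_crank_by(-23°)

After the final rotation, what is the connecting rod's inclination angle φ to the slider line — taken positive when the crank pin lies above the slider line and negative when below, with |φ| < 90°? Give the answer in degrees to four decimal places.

-4.9683

set_geometry: r = 15 mm, L = 129 mm, e = 13 mm; θ ← 0°
rotate_crank_by(+30°): θ ← 0° +30° = 30°
rotate_crank_by(-23°): θ ← 30° -23° = 7°
crank pin P = (r cos θ, r sin θ) = (14.888192, 1.828040)
h = r sin θ − e = 1.828040 − 13 = -11.171960
sin φ = h / L = -11.171960 / 129 = -0.08660434
φ = arcsin(-0.08660434) = -4.968287°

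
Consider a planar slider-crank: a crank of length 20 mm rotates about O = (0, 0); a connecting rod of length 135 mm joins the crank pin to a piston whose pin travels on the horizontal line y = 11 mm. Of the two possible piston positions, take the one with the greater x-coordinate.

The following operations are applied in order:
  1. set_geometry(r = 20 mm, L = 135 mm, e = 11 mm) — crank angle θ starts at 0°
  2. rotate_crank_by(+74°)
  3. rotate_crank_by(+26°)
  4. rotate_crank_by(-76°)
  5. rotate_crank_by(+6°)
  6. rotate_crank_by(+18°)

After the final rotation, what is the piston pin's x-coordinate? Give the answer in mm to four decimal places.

148.3273

set_geometry: r = 20 mm, L = 135 mm, e = 11 mm; θ ← 0°
rotate_crank_by(+74°): θ ← 0° +74° = 74°
rotate_crank_by(+26°): θ ← 74° +26° = 100°
rotate_crank_by(-76°): θ ← 100° -76° = 24°
rotate_crank_by(+6°): θ ← 24° +6° = 30°
rotate_crank_by(+18°): θ ← 30° +18° = 48°
crank pin P = (r cos θ, r sin θ) = (13.382612, 14.862897)
h = r sin θ − e = 14.862897 − 11 = 3.862897
x = r cos θ + √(L² − h²) = 13.382612 + √(18225.0 − 14.9220) = 13.382612 + 134.944722 = 148.327334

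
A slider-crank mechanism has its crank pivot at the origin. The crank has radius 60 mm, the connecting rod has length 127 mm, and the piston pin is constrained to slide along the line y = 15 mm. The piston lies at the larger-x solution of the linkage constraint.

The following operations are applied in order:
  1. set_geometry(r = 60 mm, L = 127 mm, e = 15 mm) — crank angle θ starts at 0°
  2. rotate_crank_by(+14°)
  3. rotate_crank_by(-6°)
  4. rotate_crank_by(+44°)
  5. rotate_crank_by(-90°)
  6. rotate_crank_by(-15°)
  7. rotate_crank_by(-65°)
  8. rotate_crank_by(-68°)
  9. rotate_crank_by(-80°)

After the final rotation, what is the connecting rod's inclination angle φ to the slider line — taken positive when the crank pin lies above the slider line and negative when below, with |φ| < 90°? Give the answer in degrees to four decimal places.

set_geometry: r = 60 mm, L = 127 mm, e = 15 mm; θ ← 0°
rotate_crank_by(+14°): θ ← 0° +14° = 14°
rotate_crank_by(-6°): θ ← 14° -6° = 8°
rotate_crank_by(+44°): θ ← 8° +44° = 52°
rotate_crank_by(-90°): θ ← 52° -90° = -38°
rotate_crank_by(-15°): θ ← -38° -15° = -53°
rotate_crank_by(-65°): θ ← -53° -65° = -118°
rotate_crank_by(-68°): θ ← -118° -68° = -186°
rotate_crank_by(-80°): θ ← -186° -80° = -266°
crank pin P = (r cos θ, r sin θ) = (-4.185388, 59.853843)
h = r sin θ − e = 59.853843 − 15 = 44.853843
sin φ = h / L = 44.853843 / 127 = 0.35317987
φ = arcsin(0.35317987) = 20.681934°

20.6819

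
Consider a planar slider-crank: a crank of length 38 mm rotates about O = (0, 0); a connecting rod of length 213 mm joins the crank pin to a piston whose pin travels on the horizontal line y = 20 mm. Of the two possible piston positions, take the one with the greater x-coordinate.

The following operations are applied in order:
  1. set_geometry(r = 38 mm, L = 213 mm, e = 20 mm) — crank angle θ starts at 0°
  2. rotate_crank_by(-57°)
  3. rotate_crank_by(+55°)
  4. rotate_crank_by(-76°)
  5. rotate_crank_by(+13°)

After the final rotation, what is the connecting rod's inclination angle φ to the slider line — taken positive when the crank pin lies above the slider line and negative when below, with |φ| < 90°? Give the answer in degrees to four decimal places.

set_geometry: r = 38 mm, L = 213 mm, e = 20 mm; θ ← 0°
rotate_crank_by(-57°): θ ← 0° -57° = -57°
rotate_crank_by(+55°): θ ← -57° +55° = -2°
rotate_crank_by(-76°): θ ← -2° -76° = -78°
rotate_crank_by(+13°): θ ← -78° +13° = -65°
crank pin P = (r cos θ, r sin θ) = (16.059494, -34.439696)
h = r sin θ − e = -34.439696 − 20 = -54.439696
sin φ = h / L = -54.439696 / 213 = -0.25558543
φ = arcsin(-0.25558543) = -14.808277°

-14.8083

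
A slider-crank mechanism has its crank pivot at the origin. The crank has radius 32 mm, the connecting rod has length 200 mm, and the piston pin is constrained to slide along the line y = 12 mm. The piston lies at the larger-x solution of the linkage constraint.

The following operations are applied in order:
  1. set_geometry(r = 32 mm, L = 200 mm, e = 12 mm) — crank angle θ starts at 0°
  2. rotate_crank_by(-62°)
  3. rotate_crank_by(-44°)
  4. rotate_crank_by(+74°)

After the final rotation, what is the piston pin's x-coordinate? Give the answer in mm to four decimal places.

225.0301

set_geometry: r = 32 mm, L = 200 mm, e = 12 mm; θ ← 0°
rotate_crank_by(-62°): θ ← 0° -62° = -62°
rotate_crank_by(-44°): θ ← -62° -44° = -106°
rotate_crank_by(+74°): θ ← -106° +74° = -32°
crank pin P = (r cos θ, r sin θ) = (27.137539, -16.957416)
h = r sin θ − e = -16.957416 − 12 = -28.957416
x = r cos θ + √(L² − h²) = 27.137539 + √(40000.0 − 838.5320) = 27.137539 + 197.892567 = 225.030106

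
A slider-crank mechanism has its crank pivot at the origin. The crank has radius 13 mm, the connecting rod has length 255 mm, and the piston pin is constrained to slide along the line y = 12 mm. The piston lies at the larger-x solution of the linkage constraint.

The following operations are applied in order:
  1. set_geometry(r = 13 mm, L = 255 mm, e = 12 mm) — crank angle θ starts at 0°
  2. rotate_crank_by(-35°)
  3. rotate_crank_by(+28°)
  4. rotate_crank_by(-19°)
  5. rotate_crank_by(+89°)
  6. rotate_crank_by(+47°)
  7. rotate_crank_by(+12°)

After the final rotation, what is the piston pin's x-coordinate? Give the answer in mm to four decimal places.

set_geometry: r = 13 mm, L = 255 mm, e = 12 mm; θ ← 0°
rotate_crank_by(-35°): θ ← 0° -35° = -35°
rotate_crank_by(+28°): θ ← -35° +28° = -7°
rotate_crank_by(-19°): θ ← -7° -19° = -26°
rotate_crank_by(+89°): θ ← -26° +89° = 63°
rotate_crank_by(+47°): θ ← 63° +47° = 110°
rotate_crank_by(+12°): θ ← 110° +12° = 122°
crank pin P = (r cos θ, r sin θ) = (-6.888950, 11.024625)
h = r sin θ − e = 11.024625 − 12 = -0.975375
x = r cos θ + √(L² − h²) = -6.888950 + √(65025.0 − 0.9514) = -6.888950 + 254.998135 = 248.109184

248.1092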